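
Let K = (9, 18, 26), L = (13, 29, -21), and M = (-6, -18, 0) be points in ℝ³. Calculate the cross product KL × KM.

KL = (4, 11, -47)
KM = (-15, -36, -26)
i: 11·(-26) - (-47)·(-36) = -286 - 1692 = -1978
j: (-47)·(-15) - 4·(-26) = 705 - (-104) = 809
k: 4·(-36) - 11·(-15) = -144 - (-165) = 21
KL × KM = (-1978, 809, 21)

(-1978, 809, 21)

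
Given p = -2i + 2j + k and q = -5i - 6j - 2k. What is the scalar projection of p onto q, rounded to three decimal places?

p · q = (-2)·(-5) + 2·(-6) + 1·(-2) = 10 - 12 - 2 = -4
|q| = √(25 + 36 + 4) = √65 ≈ 8.0623
comp_q p = -4 / √65 ≈ -0.496

-0.496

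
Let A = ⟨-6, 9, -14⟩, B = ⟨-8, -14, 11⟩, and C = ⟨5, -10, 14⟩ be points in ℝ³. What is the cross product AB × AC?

(-169, 331, 291)

AB = (-2, -23, 25)
AC = (11, -19, 28)
i: (-23)·28 - 25·(-19) = -644 - (-475) = -169
j: 25·11 - (-2)·28 = 275 - (-56) = 331
k: (-2)·(-19) - (-23)·11 = 38 - (-253) = 291
AB × AC = (-169, 331, 291)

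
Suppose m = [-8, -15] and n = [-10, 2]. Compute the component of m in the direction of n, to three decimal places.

4.903

m · n = (-8)·(-10) + (-15)·2 = 80 - 30 = 50
|n| = √(100 + 4) = √104 ≈ 10.1980
comp_n m = 50 / √104 ≈ 4.903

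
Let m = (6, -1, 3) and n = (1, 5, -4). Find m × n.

(-11, 27, 31)

i: (-1)·(-4) - 3·5 = 4 - 15 = -11
j: 3·1 - 6·(-4) = 3 - (-24) = 27
k: 6·5 - (-1)·1 = 30 - (-1) = 31
m × n = (-11, 27, 31)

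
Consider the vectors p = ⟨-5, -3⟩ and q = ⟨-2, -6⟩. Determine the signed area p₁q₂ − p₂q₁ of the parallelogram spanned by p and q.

(-5)·(-6) - (-3)·(-2) = 30 - 6 = 24

24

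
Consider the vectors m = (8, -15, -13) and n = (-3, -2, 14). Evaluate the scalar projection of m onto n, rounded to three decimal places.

-12.174

m · n = 8·(-3) + (-15)·(-2) + (-13)·14 = -24 + 30 - 182 = -176
|n| = √(9 + 4 + 196) = √209 ≈ 14.4568
comp_n m = -176 / √209 ≈ -12.174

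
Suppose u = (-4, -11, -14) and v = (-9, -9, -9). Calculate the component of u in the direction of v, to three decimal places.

16.743

u · v = (-4)·(-9) + (-11)·(-9) + (-14)·(-9) = 36 + 99 + 126 = 261
|v| = √(81 + 81 + 81) = √243 ≈ 15.5885
comp_v u = 261 / √243 ≈ 16.743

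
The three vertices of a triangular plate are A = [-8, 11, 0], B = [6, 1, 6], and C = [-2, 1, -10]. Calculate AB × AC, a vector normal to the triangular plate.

AB = (14, -10, 6)
AC = (6, -10, -10)
i: (-10)·(-10) - 6·(-10) = 100 - (-60) = 160
j: 6·6 - 14·(-10) = 36 - (-140) = 176
k: 14·(-10) - (-10)·6 = -140 - (-60) = -80
AB × AC = (160, 176, -80)

(160, 176, -80)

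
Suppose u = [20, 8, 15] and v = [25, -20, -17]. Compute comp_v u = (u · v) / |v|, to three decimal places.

2.345

u · v = 20·25 + 8·(-20) + 15·(-17) = 500 - 160 - 255 = 85
|v| = √(625 + 400 + 289) = √1314 ≈ 36.2491
comp_v u = 85 / √1314 ≈ 2.345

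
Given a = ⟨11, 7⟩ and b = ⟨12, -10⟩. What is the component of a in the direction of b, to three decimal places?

3.969

a · b = 11·12 + 7·(-10) = 132 - 70 = 62
|b| = √(144 + 100) = √244 ≈ 15.6205
comp_b a = 62 / √244 ≈ 3.969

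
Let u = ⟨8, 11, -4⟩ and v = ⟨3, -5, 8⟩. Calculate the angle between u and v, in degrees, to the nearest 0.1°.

u · v = 8·3 + 11·(-5) + (-4)·8 = 24 - 55 - 32 = -63
|u|² = 64 + 121 + 16 = 201,  |u| = √201 ≈ 14.177447
|v|² = 9 + 25 + 64 = 98,  |v| = √98 ≈ 9.899495
cos θ = -63 / (14.177447 · 9.899495) ≈ -0.44888
θ = arccos(-0.44888) ≈ 116.7°

116.7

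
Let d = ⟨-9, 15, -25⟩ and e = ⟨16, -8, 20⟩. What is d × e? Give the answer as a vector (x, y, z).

i: 15·20 - (-25)·(-8) = 300 - 200 = 100
j: (-25)·16 - (-9)·20 = -400 - (-180) = -220
k: (-9)·(-8) - 15·16 = 72 - 240 = -168
d × e = (100, -220, -168)

(100, -220, -168)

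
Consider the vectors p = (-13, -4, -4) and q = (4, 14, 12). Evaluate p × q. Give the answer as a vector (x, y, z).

(8, 140, -166)

i: (-4)·12 - (-4)·14 = -48 - (-56) = 8
j: (-4)·4 - (-13)·12 = -16 - (-156) = 140
k: (-13)·14 - (-4)·4 = -182 - (-16) = -166
p × q = (8, 140, -166)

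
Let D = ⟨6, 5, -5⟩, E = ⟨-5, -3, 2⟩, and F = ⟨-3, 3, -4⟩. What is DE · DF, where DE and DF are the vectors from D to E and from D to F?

122

DE = E − D = (-11, -8, 7)
DF = F − D = (-9, -2, 1)
DE · DF = (-11)·(-9) + (-8)·(-2) + 7·1 = 99 + 16 + 7 = 122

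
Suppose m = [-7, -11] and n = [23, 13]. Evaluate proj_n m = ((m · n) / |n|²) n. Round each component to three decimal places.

m · n = (-7)·23 + (-11)·13 = -161 - 143 = -304
|n|² = 529 + 169 = 698
proj_n m = (-304/698) · (23, 13) ≈ (-10.017, -5.662)

(-10.017, -5.662)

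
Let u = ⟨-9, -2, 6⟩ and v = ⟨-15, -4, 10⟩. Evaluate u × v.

i: (-2)·10 - 6·(-4) = -20 - (-24) = 4
j: 6·(-15) - (-9)·10 = -90 - (-90) = 0
k: (-9)·(-4) - (-2)·(-15) = 36 - 30 = 6
u × v = (4, 0, 6)

(4, 0, 6)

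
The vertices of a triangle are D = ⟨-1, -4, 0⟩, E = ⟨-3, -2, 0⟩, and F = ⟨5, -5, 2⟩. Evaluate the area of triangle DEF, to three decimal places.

5.745

DE = (-2, 2, 0),  DF = (6, -1, 2)
i: 2·2 - 0·(-1) = 4 - 0 = 4
j: 0·6 - (-2)·2 = 0 - (-4) = 4
k: (-2)·(-1) - 2·6 = 2 - 12 = -10
DE × DF = (4, 4, -10)
|DE × DF| = √132 ≈ 11.4891
area = ½ · 11.4891 ≈ 5.745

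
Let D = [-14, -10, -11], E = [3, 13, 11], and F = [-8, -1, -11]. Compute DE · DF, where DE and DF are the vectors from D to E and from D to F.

DE = E − D = (17, 23, 22)
DF = F − D = (6, 9, 0)
DE · DF = 17·6 + 23·9 + 22·0 = 102 + 207 + 0 = 309

309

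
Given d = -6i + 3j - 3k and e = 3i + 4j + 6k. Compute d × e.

i: 3·6 - (-3)·4 = 18 - (-12) = 30
j: (-3)·3 - (-6)·6 = -9 - (-36) = 27
k: (-6)·4 - 3·3 = -24 - 9 = -33
d × e = (30, 27, -33)

(30, 27, -33)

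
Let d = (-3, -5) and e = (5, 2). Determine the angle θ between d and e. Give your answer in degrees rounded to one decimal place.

d · e = (-3)·5 + (-5)·2 = -15 - 10 = -25
|d|² = 9 + 25 = 34,  |d| = √34 ≈ 5.830952
|e|² = 25 + 4 = 29,  |e| = √29 ≈ 5.385165
cos θ = -25 / (5.830952 · 5.385165) ≈ -0.79616
θ = arccos(-0.79616) ≈ 142.8°

142.8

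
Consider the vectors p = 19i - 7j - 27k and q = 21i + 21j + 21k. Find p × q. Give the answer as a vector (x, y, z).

(420, -966, 546)

i: (-7)·21 - (-27)·21 = -147 - (-567) = 420
j: (-27)·21 - 19·21 = -567 - 399 = -966
k: 19·21 - (-7)·21 = 399 - (-147) = 546
p × q = (420, -966, 546)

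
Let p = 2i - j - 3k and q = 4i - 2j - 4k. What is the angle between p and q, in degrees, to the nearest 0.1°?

p · q = 2·4 + (-1)·(-2) + (-3)·(-4) = 8 + 2 + 12 = 22
|p|² = 4 + 1 + 9 = 14,  |p| = √14 ≈ 3.741657
|q|² = 16 + 4 + 16 = 36,  |q| = √36 ≈ 6.000000
cos θ = 22 / (3.741657 · 6.000000) ≈ 0.97996
θ = arccos(0.97996) ≈ 11.5°

11.5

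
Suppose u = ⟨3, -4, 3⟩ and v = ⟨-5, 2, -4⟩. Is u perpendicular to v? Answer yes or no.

no

u · v = 3·(-5) + (-4)·2 + 3·(-4) = -15 - 8 - 12 = -35
Nonzero, so the vectors are not orthogonal.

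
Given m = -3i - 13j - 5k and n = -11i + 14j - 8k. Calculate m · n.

m · n = (-3)·(-11) + (-13)·14 + (-5)·(-8) = 33 - 182 + 40 = -109

-109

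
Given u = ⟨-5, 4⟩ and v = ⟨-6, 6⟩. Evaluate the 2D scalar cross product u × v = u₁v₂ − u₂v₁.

-6

(-5)·6 - 4·(-6) = -30 - (-24) = -6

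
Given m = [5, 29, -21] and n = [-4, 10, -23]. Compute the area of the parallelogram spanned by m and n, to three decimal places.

i: 29·(-23) - (-21)·10 = -667 - (-210) = -457
j: (-21)·(-4) - 5·(-23) = 84 - (-115) = 199
k: 5·10 - 29·(-4) = 50 - (-116) = 166
m × n = (-457, 199, 166)
|m × n| = √((-457)² + 199² + 166²) = √276006 ≈ 525.3627

525.363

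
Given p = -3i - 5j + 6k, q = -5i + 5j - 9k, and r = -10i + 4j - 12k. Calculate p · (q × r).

102

q × r:
i: 5·(-12) - (-9)·4 = -60 - (-36) = -24
j: (-9)·(-10) - (-5)·(-12) = 90 - 60 = 30
k: (-5)·4 - 5·(-10) = -20 - (-50) = 30
q × r = (-24, 30, 30)
p · (q × r) = (-3)·(-24) + (-5)·30 + 6·30 = 72 - 150 + 180 = 102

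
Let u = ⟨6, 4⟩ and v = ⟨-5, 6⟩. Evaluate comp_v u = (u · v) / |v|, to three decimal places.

-0.768

u · v = 6·(-5) + 4·6 = -30 + 24 = -6
|v| = √(25 + 36) = √61 ≈ 7.8102
comp_v u = -6 / √61 ≈ -0.768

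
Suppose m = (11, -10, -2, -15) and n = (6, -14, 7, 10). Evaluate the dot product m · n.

m · n = 11·6 + (-10)·(-14) + (-2)·7 + (-15)·10 = 66 + 140 - 14 - 150 = 42

42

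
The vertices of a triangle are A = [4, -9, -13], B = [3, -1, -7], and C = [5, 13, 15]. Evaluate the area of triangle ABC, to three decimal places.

AB = (-1, 8, 6),  AC = (1, 22, 28)
i: 8·28 - 6·22 = 224 - 132 = 92
j: 6·1 - (-1)·28 = 6 - (-28) = 34
k: (-1)·22 - 8·1 = -22 - 8 = -30
AB × AC = (92, 34, -30)
|AB × AC| = √10520 ≈ 102.5671
area = ½ · 102.5671 ≈ 51.284

51.284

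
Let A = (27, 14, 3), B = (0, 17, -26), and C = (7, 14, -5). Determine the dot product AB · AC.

AB = B − A = (-27, 3, -29)
AC = C − A = (-20, 0, -8)
AB · AC = (-27)·(-20) + 3·0 + (-29)·(-8) = 540 + 0 + 232 = 772

772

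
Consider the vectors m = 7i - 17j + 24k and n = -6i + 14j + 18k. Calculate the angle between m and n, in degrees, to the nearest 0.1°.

77.7

m · n = 7·(-6) + (-17)·14 + 24·18 = -42 - 238 + 432 = 152
|m|² = 49 + 289 + 576 = 914,  |m| = √914 ≈ 30.232433
|n|² = 36 + 196 + 324 = 556,  |n| = √556 ≈ 23.579652
cos θ = 152 / (30.232433 · 23.579652) ≈ 0.21322
θ = arccos(0.21322) ≈ 77.7°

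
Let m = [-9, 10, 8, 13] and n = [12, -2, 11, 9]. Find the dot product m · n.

m · n = (-9)·12 + 10·(-2) + 8·11 + 13·9 = -108 - 20 + 88 + 117 = 77

77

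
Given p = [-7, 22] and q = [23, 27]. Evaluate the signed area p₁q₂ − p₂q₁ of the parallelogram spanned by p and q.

-695

(-7)·27 - 22·23 = -189 - 506 = -695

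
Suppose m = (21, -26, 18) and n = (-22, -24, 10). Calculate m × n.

i: (-26)·10 - 18·(-24) = -260 - (-432) = 172
j: 18·(-22) - 21·10 = -396 - 210 = -606
k: 21·(-24) - (-26)·(-22) = -504 - 572 = -1076
m × n = (172, -606, -1076)

(172, -606, -1076)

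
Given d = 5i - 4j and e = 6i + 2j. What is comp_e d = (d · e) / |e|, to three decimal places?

3.479

d · e = 5·6 + (-4)·2 = 30 - 8 = 22
|e| = √(36 + 4) = √40 ≈ 6.3246
comp_e d = 22 / √40 ≈ 3.479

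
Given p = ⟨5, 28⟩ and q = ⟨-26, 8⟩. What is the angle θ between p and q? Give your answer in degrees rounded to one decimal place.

83.0

p · q = 5·(-26) + 28·8 = -130 + 224 = 94
|p|² = 25 + 784 = 809,  |p| = √809 ≈ 28.442925
|q|² = 676 + 64 = 740,  |q| = √740 ≈ 27.202941
cos θ = 94 / (28.442925 · 27.202941) ≈ 0.12149
θ = arccos(0.12149) ≈ 83.0°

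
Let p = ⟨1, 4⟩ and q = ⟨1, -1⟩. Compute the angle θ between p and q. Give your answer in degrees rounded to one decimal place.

p · q = 1·1 + 4·(-1) = 1 - 4 = -3
|p|² = 1 + 16 = 17,  |p| = √17 ≈ 4.123106
|q|² = 1 + 1 = 2,  |q| = √2 ≈ 1.414214
cos θ = -3 / (4.123106 · 1.414214) ≈ -0.51450
θ = arccos(-0.51450) ≈ 121.0°

121.0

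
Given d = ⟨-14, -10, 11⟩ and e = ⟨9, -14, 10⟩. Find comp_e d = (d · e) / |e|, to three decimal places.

d · e = (-14)·9 + (-10)·(-14) + 11·10 = -126 + 140 + 110 = 124
|e| = √(81 + 196 + 100) = √377 ≈ 19.4165
comp_e d = 124 / √377 ≈ 6.386

6.386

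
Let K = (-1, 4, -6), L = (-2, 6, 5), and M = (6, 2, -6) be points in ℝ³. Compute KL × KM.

KL = (-1, 2, 11)
KM = (7, -2, 0)
i: 2·0 - 11·(-2) = 0 - (-22) = 22
j: 11·7 - (-1)·0 = 77 - 0 = 77
k: (-1)·(-2) - 2·7 = 2 - 14 = -12
KL × KM = (22, 77, -12)

(22, 77, -12)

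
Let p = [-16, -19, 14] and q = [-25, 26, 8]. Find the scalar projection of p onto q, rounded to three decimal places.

p · q = (-16)·(-25) + (-19)·26 + 14·8 = 400 - 494 + 112 = 18
|q| = √(625 + 676 + 64) = √1365 ≈ 36.9459
comp_q p = 18 / √1365 ≈ 0.487

0.487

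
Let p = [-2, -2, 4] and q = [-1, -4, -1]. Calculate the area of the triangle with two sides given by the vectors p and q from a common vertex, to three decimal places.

9.950

i: (-2)·(-1) - 4·(-4) = 2 - (-16) = 18
j: 4·(-1) - (-2)·(-1) = -4 - 2 = -6
k: (-2)·(-4) - (-2)·(-1) = 8 - 2 = 6
p × q = (18, -6, 6)
|p × q| = √(18² + (-6)² + 6²) = √396 ≈ 19.8997
area = ½ · 19.8997 ≈ 9.950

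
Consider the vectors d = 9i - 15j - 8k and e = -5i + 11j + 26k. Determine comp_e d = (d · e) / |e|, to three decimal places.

d · e = 9·(-5) + (-15)·11 + (-8)·26 = -45 - 165 - 208 = -418
|e| = √(25 + 121 + 676) = √822 ≈ 28.6705
comp_e d = -418 / √822 ≈ -14.579

-14.579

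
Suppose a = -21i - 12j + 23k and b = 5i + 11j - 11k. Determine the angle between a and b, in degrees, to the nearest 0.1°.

a · b = (-21)·5 + (-12)·11 + 23·(-11) = -105 - 132 - 253 = -490
|a|² = 441 + 144 + 529 = 1114,  |a| = √1114 ≈ 33.376639
|b|² = 25 + 121 + 121 = 267,  |b| = √267 ≈ 16.340135
cos θ = -490 / (33.376639 · 16.340135) ≈ -0.89846
θ = arccos(-0.89846) ≈ 154.0°

154.0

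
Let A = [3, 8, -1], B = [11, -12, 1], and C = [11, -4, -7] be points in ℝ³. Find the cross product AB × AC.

AB = (8, -20, 2)
AC = (8, -12, -6)
i: (-20)·(-6) - 2·(-12) = 120 - (-24) = 144
j: 2·8 - 8·(-6) = 16 - (-48) = 64
k: 8·(-12) - (-20)·8 = -96 - (-160) = 64
AB × AC = (144, 64, 64)

(144, 64, 64)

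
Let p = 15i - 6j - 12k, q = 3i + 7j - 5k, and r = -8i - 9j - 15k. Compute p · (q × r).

q × r:
i: 7·(-15) - (-5)·(-9) = -105 - 45 = -150
j: (-5)·(-8) - 3·(-15) = 40 - (-45) = 85
k: 3·(-9) - 7·(-8) = -27 - (-56) = 29
q × r = (-150, 85, 29)
p · (q × r) = 15·(-150) + (-6)·85 + (-12)·29 = -2250 - 510 - 348 = -3108

-3108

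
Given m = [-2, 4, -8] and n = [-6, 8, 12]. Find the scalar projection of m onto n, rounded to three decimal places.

-3.329

m · n = (-2)·(-6) + 4·8 + (-8)·12 = 12 + 32 - 96 = -52
|n| = √(36 + 64 + 144) = √244 ≈ 15.6205
comp_n m = -52 / √244 ≈ -3.329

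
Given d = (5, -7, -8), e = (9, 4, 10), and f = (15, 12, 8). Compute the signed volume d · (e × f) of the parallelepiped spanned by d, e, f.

e × f:
i: 4·8 - 10·12 = 32 - 120 = -88
j: 10·15 - 9·8 = 150 - 72 = 78
k: 9·12 - 4·15 = 108 - 60 = 48
e × f = (-88, 78, 48)
d · (e × f) = 5·(-88) + (-7)·78 + (-8)·48 = -440 - 546 - 384 = -1370

-1370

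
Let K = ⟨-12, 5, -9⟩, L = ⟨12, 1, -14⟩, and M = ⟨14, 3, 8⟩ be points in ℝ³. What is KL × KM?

(-78, -538, 56)

KL = (24, -4, -5)
KM = (26, -2, 17)
i: (-4)·17 - (-5)·(-2) = -68 - 10 = -78
j: (-5)·26 - 24·17 = -130 - 408 = -538
k: 24·(-2) - (-4)·26 = -48 - (-104) = 56
KL × KM = (-78, -538, 56)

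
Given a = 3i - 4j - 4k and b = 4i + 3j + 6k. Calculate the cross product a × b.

(-12, -34, 25)

i: (-4)·6 - (-4)·3 = -24 - (-12) = -12
j: (-4)·4 - 3·6 = -16 - 18 = -34
k: 3·3 - (-4)·4 = 9 - (-16) = 25
a × b = (-12, -34, 25)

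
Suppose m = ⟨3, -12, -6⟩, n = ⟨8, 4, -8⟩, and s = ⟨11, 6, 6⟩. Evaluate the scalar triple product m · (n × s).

n × s:
i: 4·6 - (-8)·6 = 24 - (-48) = 72
j: (-8)·11 - 8·6 = -88 - 48 = -136
k: 8·6 - 4·11 = 48 - 44 = 4
n × s = (72, -136, 4)
m · (n × s) = 3·72 + (-12)·(-136) + (-6)·4 = 216 + 1632 - 24 = 1824

1824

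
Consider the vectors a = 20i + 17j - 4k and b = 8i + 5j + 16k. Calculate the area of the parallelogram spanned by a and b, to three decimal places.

458.764

i: 17·16 - (-4)·5 = 272 - (-20) = 292
j: (-4)·8 - 20·16 = -32 - 320 = -352
k: 20·5 - 17·8 = 100 - 136 = -36
a × b = (292, -352, -36)
|a × b| = √(292² + (-352)² + (-36)²) = √210464 ≈ 458.7636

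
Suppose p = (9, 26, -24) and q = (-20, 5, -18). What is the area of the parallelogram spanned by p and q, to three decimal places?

923.305

i: 26·(-18) - (-24)·5 = -468 - (-120) = -348
j: (-24)·(-20) - 9·(-18) = 480 - (-162) = 642
k: 9·5 - 26·(-20) = 45 - (-520) = 565
p × q = (-348, 642, 565)
|p × q| = √((-348)² + 642² + 565²) = √852493 ≈ 923.3055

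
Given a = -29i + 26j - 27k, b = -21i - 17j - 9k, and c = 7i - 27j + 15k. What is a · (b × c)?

b × c:
i: (-17)·15 - (-9)·(-27) = -255 - 243 = -498
j: (-9)·7 - (-21)·15 = -63 - (-315) = 252
k: (-21)·(-27) - (-17)·7 = 567 - (-119) = 686
b × c = (-498, 252, 686)
a · (b × c) = (-29)·(-498) + 26·252 + (-27)·686 = 14442 + 6552 - 18522 = 2472

2472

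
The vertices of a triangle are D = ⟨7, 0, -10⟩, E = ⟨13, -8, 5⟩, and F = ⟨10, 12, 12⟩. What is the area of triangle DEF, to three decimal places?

DE = (6, -8, 15),  DF = (3, 12, 22)
i: (-8)·22 - 15·12 = -176 - 180 = -356
j: 15·3 - 6·22 = 45 - 132 = -87
k: 6·12 - (-8)·3 = 72 - (-24) = 96
DE × DF = (-356, -87, 96)
|DE × DF| = √143521 ≈ 378.8417
area = ½ · 378.8417 ≈ 189.421

189.421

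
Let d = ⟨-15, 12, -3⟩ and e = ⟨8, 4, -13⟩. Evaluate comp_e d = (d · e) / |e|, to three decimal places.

-2.091

d · e = (-15)·8 + 12·4 + (-3)·(-13) = -120 + 48 + 39 = -33
|e| = √(64 + 16 + 169) = √249 ≈ 15.7797
comp_e d = -33 / √249 ≈ -2.091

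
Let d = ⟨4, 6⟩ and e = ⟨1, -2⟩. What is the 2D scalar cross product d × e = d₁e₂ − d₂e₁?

4·(-2) - 6·1 = -8 - 6 = -14

-14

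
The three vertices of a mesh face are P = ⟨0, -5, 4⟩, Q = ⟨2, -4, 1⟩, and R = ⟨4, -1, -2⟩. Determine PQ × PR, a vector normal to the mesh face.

(6, 0, 4)

PQ = (2, 1, -3)
PR = (4, 4, -6)
i: 1·(-6) - (-3)·4 = -6 - (-12) = 6
j: (-3)·4 - 2·(-6) = -12 - (-12) = 0
k: 2·4 - 1·4 = 8 - 4 = 4
PQ × PR = (6, 0, 4)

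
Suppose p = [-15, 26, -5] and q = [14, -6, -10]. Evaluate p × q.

(-290, -220, -274)

i: 26·(-10) - (-5)·(-6) = -260 - 30 = -290
j: (-5)·14 - (-15)·(-10) = -70 - 150 = -220
k: (-15)·(-6) - 26·14 = 90 - 364 = -274
p × q = (-290, -220, -274)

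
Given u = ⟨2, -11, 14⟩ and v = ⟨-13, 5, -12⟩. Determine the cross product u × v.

(62, -158, -133)

i: (-11)·(-12) - 14·5 = 132 - 70 = 62
j: 14·(-13) - 2·(-12) = -182 - (-24) = -158
k: 2·5 - (-11)·(-13) = 10 - 143 = -133
u × v = (62, -158, -133)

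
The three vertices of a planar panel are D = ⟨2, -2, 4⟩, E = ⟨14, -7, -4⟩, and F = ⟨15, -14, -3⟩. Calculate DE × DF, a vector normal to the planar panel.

(-61, -20, -79)

DE = (12, -5, -8)
DF = (13, -12, -7)
i: (-5)·(-7) - (-8)·(-12) = 35 - 96 = -61
j: (-8)·13 - 12·(-7) = -104 - (-84) = -20
k: 12·(-12) - (-5)·13 = -144 - (-65) = -79
DE × DF = (-61, -20, -79)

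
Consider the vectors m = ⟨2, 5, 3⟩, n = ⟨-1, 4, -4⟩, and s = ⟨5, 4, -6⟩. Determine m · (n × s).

n × s:
i: 4·(-6) - (-4)·4 = -24 - (-16) = -8
j: (-4)·5 - (-1)·(-6) = -20 - 6 = -26
k: (-1)·4 - 4·5 = -4 - 20 = -24
n × s = (-8, -26, -24)
m · (n × s) = 2·(-8) + 5·(-26) + 3·(-24) = -16 - 130 - 72 = -218

-218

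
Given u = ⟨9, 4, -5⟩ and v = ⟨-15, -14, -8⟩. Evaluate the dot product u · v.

-151

u · v = 9·(-15) + 4·(-14) + (-5)·(-8) = -135 - 56 + 40 = -151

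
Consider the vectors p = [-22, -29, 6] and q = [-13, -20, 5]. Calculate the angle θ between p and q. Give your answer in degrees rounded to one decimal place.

p · q = (-22)·(-13) + (-29)·(-20) + 6·5 = 286 + 580 + 30 = 896
|p|² = 484 + 841 + 36 = 1361,  |p| = √1361 ≈ 36.891733
|q|² = 169 + 400 + 25 = 594,  |q| = √594 ≈ 24.372115
cos θ = 896 / (36.891733 · 24.372115) ≈ 0.99652
θ = arccos(0.99652) ≈ 4.8°

4.8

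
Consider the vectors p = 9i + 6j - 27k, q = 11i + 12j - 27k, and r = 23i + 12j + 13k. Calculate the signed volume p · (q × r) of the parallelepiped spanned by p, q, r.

q × r:
i: 12·13 - (-27)·12 = 156 - (-324) = 480
j: (-27)·23 - 11·13 = -621 - 143 = -764
k: 11·12 - 12·23 = 132 - 276 = -144
q × r = (480, -764, -144)
p · (q × r) = 9·480 + 6·(-764) + (-27)·(-144) = 4320 - 4584 + 3888 = 3624

3624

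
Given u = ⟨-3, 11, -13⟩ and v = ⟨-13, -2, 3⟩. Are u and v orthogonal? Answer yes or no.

u · v = (-3)·(-13) + 11·(-2) + (-13)·3 = 39 - 22 - 39 = -22
Nonzero, so the vectors are not orthogonal.

no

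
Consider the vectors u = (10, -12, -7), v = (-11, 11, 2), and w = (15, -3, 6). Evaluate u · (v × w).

492

v × w:
i: 11·6 - 2·(-3) = 66 - (-6) = 72
j: 2·15 - (-11)·6 = 30 - (-66) = 96
k: (-11)·(-3) - 11·15 = 33 - 165 = -132
v × w = (72, 96, -132)
u · (v × w) = 10·72 + (-12)·96 + (-7)·(-132) = 720 - 1152 + 924 = 492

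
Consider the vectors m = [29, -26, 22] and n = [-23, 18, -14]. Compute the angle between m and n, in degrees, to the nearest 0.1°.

174.9

m · n = 29·(-23) + (-26)·18 + 22·(-14) = -667 - 468 - 308 = -1443
|m|² = 841 + 676 + 484 = 2001,  |m| = √2001 ≈ 44.732538
|n|² = 529 + 324 + 196 = 1049,  |n| = √1049 ≈ 32.388269
cos θ = -1443 / (44.732538 · 32.388269) ≈ -0.99599
θ = arccos(-0.99599) ≈ 174.9°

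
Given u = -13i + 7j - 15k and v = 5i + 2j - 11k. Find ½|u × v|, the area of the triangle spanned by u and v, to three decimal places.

i: 7·(-11) - (-15)·2 = -77 - (-30) = -47
j: (-15)·5 - (-13)·(-11) = -75 - 143 = -218
k: (-13)·2 - 7·5 = -26 - 35 = -61
u × v = (-47, -218, -61)
|u × v| = √((-47)² + (-218)² + (-61)²) = √53454 ≈ 231.2012
area = ½ · 231.2012 ≈ 115.601

115.601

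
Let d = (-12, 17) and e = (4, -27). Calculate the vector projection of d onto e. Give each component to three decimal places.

d · e = (-12)·4 + 17·(-27) = -48 - 459 = -507
|e|² = 16 + 729 = 745
proj_e d = (-507/745) · (4, -27) ≈ (-2.722, 18.374)

(-2.722, 18.374)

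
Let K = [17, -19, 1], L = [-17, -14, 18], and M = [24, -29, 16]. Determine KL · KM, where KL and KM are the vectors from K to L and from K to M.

KL = L − K = (-34, 5, 17)
KM = M − K = (7, -10, 15)
KL · KM = (-34)·7 + 5·(-10) + 17·15 = -238 - 50 + 255 = -33

-33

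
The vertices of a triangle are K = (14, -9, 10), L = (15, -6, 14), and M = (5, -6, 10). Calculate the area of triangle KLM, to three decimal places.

24.187

KL = (1, 3, 4),  KM = (-9, 3, 0)
i: 3·0 - 4·3 = 0 - 12 = -12
j: 4·(-9) - 1·0 = -36 - 0 = -36
k: 1·3 - 3·(-9) = 3 - (-27) = 30
KL × KM = (-12, -36, 30)
|KL × KM| = √2340 ≈ 48.3735
area = ½ · 48.3735 ≈ 24.187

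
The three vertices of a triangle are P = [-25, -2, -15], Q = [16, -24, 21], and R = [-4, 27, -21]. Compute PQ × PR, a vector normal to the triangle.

(-912, 1002, 1651)

PQ = (41, -22, 36)
PR = (21, 29, -6)
i: (-22)·(-6) - 36·29 = 132 - 1044 = -912
j: 36·21 - 41·(-6) = 756 - (-246) = 1002
k: 41·29 - (-22)·21 = 1189 - (-462) = 1651
PQ × PR = (-912, 1002, 1651)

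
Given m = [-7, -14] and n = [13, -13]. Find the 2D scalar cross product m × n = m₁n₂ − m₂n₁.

273

(-7)·(-13) - (-14)·13 = 91 - (-182) = 273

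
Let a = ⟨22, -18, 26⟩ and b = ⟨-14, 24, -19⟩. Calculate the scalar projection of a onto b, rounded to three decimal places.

-36.661

a · b = 22·(-14) + (-18)·24 + 26·(-19) = -308 - 432 - 494 = -1234
|b| = √(196 + 576 + 361) = √1133 ≈ 33.6601
comp_b a = -1234 / √1133 ≈ -36.661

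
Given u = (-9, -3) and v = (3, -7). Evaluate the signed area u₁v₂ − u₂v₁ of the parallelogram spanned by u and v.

(-9)·(-7) - (-3)·3 = 63 - (-9) = 72

72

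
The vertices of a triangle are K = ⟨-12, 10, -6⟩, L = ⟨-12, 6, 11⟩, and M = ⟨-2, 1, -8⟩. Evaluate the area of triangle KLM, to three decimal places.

KL = (0, -4, 17),  KM = (10, -9, -2)
i: (-4)·(-2) - 17·(-9) = 8 - (-153) = 161
j: 17·10 - 0·(-2) = 170 - 0 = 170
k: 0·(-9) - (-4)·10 = 0 - (-40) = 40
KL × KM = (161, 170, 40)
|KL × KM| = √56421 ≈ 237.5311
area = ½ · 237.5311 ≈ 118.766

118.766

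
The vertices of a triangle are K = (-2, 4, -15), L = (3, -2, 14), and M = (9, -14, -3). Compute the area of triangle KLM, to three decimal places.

KL = (5, -6, 29),  KM = (11, -18, 12)
i: (-6)·12 - 29·(-18) = -72 - (-522) = 450
j: 29·11 - 5·12 = 319 - 60 = 259
k: 5·(-18) - (-6)·11 = -90 - (-66) = -24
KL × KM = (450, 259, -24)
|KL × KM| = √270157 ≈ 519.7663
area = ½ · 519.7663 ≈ 259.883

259.883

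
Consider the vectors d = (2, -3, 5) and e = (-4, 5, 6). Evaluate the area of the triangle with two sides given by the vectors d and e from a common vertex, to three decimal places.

26.819

i: (-3)·6 - 5·5 = -18 - 25 = -43
j: 5·(-4) - 2·6 = -20 - 12 = -32
k: 2·5 - (-3)·(-4) = 10 - 12 = -2
d × e = (-43, -32, -2)
|d × e| = √((-43)² + (-32)² + (-2)²) = √2877 ≈ 53.6377
area = ½ · 53.6377 ≈ 26.819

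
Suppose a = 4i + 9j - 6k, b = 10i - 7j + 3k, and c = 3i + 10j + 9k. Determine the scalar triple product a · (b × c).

-1827

b × c:
i: (-7)·9 - 3·10 = -63 - 30 = -93
j: 3·3 - 10·9 = 9 - 90 = -81
k: 10·10 - (-7)·3 = 100 - (-21) = 121
b × c = (-93, -81, 121)
a · (b × c) = 4·(-93) + 9·(-81) + (-6)·121 = -372 - 729 - 726 = -1827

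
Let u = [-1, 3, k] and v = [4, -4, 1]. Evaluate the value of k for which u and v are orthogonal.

16

u · v = (-1)·4 + 3·(-4) + k·1 = -16 + 1k
Set equal to 0: 1k = 16, so k = 16.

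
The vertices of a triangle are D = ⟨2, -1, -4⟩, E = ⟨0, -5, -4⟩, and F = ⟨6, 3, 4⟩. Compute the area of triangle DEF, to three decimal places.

DE = (-2, -4, 0),  DF = (4, 4, 8)
i: (-4)·8 - 0·4 = -32 - 0 = -32
j: 0·4 - (-2)·8 = 0 - (-16) = 16
k: (-2)·4 - (-4)·4 = -8 - (-16) = 8
DE × DF = (-32, 16, 8)
|DE × DF| = √1344 ≈ 36.6606
area = ½ · 36.6606 ≈ 18.330

18.330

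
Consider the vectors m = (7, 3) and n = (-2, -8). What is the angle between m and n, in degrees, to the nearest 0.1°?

m · n = 7·(-2) + 3·(-8) = -14 - 24 = -38
|m|² = 49 + 9 = 58,  |m| = √58 ≈ 7.615773
|n|² = 4 + 64 = 68,  |n| = √68 ≈ 8.246211
cos θ = -38 / (7.615773 · 8.246211) ≈ -0.60508
θ = arccos(-0.60508) ≈ 127.2°

127.2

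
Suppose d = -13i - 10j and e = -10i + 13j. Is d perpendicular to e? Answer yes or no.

yes

d · e = (-13)·(-10) + (-10)·13 = 130 - 130 = 0
Zero, so the vectors are orthogonal.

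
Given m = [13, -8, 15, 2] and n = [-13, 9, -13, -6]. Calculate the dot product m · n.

m · n = 13·(-13) + (-8)·9 + 15·(-13) + 2·(-6) = -169 - 72 - 195 - 12 = -448

-448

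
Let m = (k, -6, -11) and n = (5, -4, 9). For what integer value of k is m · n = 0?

m · n = k·5 + (-6)·(-4) + (-11)·9 = -75 + 5k
Set equal to 0: 5k = 75, so k = 15.

15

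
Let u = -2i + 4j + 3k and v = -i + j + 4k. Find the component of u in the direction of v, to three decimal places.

4.243

u · v = (-2)·(-1) + 4·1 + 3·4 = 2 + 4 + 12 = 18
|v| = √(1 + 1 + 16) = √18 ≈ 4.2426
comp_v u = 18 / √18 ≈ 4.243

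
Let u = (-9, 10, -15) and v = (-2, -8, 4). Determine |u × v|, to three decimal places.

138.636

i: 10·4 - (-15)·(-8) = 40 - 120 = -80
j: (-15)·(-2) - (-9)·4 = 30 - (-36) = 66
k: (-9)·(-8) - 10·(-2) = 72 - (-20) = 92
u × v = (-80, 66, 92)
|u × v| = √((-80)² + 66² + 92²) = √19220 ≈ 138.6362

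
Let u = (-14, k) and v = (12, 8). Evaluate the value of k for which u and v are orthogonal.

21

u · v = (-14)·12 + k·8 = -168 + 8k
Set equal to 0: 8k = 168, so k = 21.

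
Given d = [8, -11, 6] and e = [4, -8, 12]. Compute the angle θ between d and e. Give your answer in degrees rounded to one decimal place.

d · e = 8·4 + (-11)·(-8) + 6·12 = 32 + 88 + 72 = 192
|d|² = 64 + 121 + 36 = 221,  |d| = √221 ≈ 14.866069
|e|² = 16 + 64 + 144 = 224,  |e| = √224 ≈ 14.966630
cos θ = 192 / (14.866069 · 14.966630) ≈ 0.86294
θ = arccos(0.86294) ≈ 30.4°

30.4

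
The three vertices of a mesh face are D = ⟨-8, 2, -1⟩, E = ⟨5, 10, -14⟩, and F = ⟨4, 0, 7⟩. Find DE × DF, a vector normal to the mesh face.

(38, -260, -122)

DE = (13, 8, -13)
DF = (12, -2, 8)
i: 8·8 - (-13)·(-2) = 64 - 26 = 38
j: (-13)·12 - 13·8 = -156 - 104 = -260
k: 13·(-2) - 8·12 = -26 - 96 = -122
DE × DF = (38, -260, -122)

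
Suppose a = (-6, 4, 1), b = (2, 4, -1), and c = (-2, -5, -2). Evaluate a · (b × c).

100

b × c:
i: 4·(-2) - (-1)·(-5) = -8 - 5 = -13
j: (-1)·(-2) - 2·(-2) = 2 - (-4) = 6
k: 2·(-5) - 4·(-2) = -10 - (-8) = -2
b × c = (-13, 6, -2)
a · (b × c) = (-6)·(-13) + 4·6 + 1·(-2) = 78 + 24 - 2 = 100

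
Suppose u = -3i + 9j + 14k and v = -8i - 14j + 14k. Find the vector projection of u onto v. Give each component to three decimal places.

u · v = (-3)·(-8) + 9·(-14) + 14·14 = 24 - 126 + 196 = 94
|v|² = 64 + 196 + 196 = 456
proj_v u = (94/456) · (-8, -14, 14) ≈ (-1.649, -2.886, 2.886)

(-1.649, -2.886, 2.886)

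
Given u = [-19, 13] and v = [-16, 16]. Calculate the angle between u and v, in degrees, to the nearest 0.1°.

u · v = (-19)·(-16) + 13·16 = 304 + 208 = 512
|u|² = 361 + 169 = 530,  |u| = √530 ≈ 23.021729
|v|² = 256 + 256 = 512,  |v| = √512 ≈ 22.627417
cos θ = 512 / (23.021729 · 22.627417) ≈ 0.98287
θ = arccos(0.98287) ≈ 10.6°

10.6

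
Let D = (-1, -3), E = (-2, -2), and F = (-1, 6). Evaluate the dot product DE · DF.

DE = E − D = (-1, 1)
DF = F − D = (0, 9)
DE · DF = (-1)·0 + 1·9 = 0 + 9 = 9

9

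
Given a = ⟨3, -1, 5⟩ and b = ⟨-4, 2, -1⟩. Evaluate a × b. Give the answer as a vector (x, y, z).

i: (-1)·(-1) - 5·2 = 1 - 10 = -9
j: 5·(-4) - 3·(-1) = -20 - (-3) = -17
k: 3·2 - (-1)·(-4) = 6 - 4 = 2
a × b = (-9, -17, 2)

(-9, -17, 2)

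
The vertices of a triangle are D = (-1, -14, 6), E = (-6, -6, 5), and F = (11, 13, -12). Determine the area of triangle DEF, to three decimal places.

DE = (-5, 8, -1),  DF = (12, 27, -18)
i: 8·(-18) - (-1)·27 = -144 - (-27) = -117
j: (-1)·12 - (-5)·(-18) = -12 - 90 = -102
k: (-5)·27 - 8·12 = -135 - 96 = -231
DE × DF = (-117, -102, -231)
|DE × DF| = √77454 ≈ 278.3056
area = ½ · 278.3056 ≈ 139.153

139.153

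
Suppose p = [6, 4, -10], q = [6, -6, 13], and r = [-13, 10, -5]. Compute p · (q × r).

-976

q × r:
i: (-6)·(-5) - 13·10 = 30 - 130 = -100
j: 13·(-13) - 6·(-5) = -169 - (-30) = -139
k: 6·10 - (-6)·(-13) = 60 - 78 = -18
q × r = (-100, -139, -18)
p · (q × r) = 6·(-100) + 4·(-139) + (-10)·(-18) = -600 - 556 + 180 = -976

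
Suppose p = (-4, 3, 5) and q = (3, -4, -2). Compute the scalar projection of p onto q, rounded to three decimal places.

-6.314

p · q = (-4)·3 + 3·(-4) + 5·(-2) = -12 - 12 - 10 = -34
|q| = √(9 + 16 + 4) = √29 ≈ 5.3852
comp_q p = -34 / √29 ≈ -6.314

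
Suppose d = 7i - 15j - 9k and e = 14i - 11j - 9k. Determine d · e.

d · e = 7·14 + (-15)·(-11) + (-9)·(-9) = 98 + 165 + 81 = 344

344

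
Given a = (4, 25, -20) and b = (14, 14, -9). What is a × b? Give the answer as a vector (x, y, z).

i: 25·(-9) - (-20)·14 = -225 - (-280) = 55
j: (-20)·14 - 4·(-9) = -280 - (-36) = -244
k: 4·14 - 25·14 = 56 - 350 = -294
a × b = (55, -244, -294)

(55, -244, -294)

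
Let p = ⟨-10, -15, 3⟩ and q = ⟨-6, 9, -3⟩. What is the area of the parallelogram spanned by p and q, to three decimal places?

187.158

i: (-15)·(-3) - 3·9 = 45 - 27 = 18
j: 3·(-6) - (-10)·(-3) = -18 - 30 = -48
k: (-10)·9 - (-15)·(-6) = -90 - 90 = -180
p × q = (18, -48, -180)
|p × q| = √(18² + (-48)² + (-180)²) = √35028 ≈ 187.1577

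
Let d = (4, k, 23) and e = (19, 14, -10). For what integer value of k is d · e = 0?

11

d · e = 4·19 + k·14 + 23·(-10) = -154 + 14k
Set equal to 0: 14k = 154, so k = 11.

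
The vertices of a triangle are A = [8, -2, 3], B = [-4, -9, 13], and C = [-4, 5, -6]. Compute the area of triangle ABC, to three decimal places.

AB = (-12, -7, 10),  AC = (-12, 7, -9)
i: (-7)·(-9) - 10·7 = 63 - 70 = -7
j: 10·(-12) - (-12)·(-9) = -120 - 108 = -228
k: (-12)·7 - (-7)·(-12) = -84 - 84 = -168
AB × AC = (-7, -228, -168)
|AB × AC| = √80257 ≈ 283.2967
area = ½ · 283.2967 ≈ 141.648

141.648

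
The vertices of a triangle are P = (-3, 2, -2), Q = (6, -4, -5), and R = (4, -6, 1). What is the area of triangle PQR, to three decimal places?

PQ = (9, -6, -3),  PR = (7, -8, 3)
i: (-6)·3 - (-3)·(-8) = -18 - 24 = -42
j: (-3)·7 - 9·3 = -21 - 27 = -48
k: 9·(-8) - (-6)·7 = -72 - (-42) = -30
PQ × PR = (-42, -48, -30)
|PQ × PR| = √4968 ≈ 70.4840
area = ½ · 70.4840 ≈ 35.242

35.242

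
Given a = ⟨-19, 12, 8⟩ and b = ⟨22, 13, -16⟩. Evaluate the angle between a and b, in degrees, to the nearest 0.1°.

a · b = (-19)·22 + 12·13 + 8·(-16) = -418 + 156 - 128 = -390
|a|² = 361 + 144 + 64 = 569,  |a| = √569 ≈ 23.853721
|b|² = 484 + 169 + 256 = 909,  |b| = √909 ≈ 30.149627
cos θ = -390 / (23.853721 · 30.149627) ≈ -0.54228
θ = arccos(-0.54228) ≈ 122.8°

122.8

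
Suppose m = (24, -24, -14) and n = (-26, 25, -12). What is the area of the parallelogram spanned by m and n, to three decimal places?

912.537

i: (-24)·(-12) - (-14)·25 = 288 - (-350) = 638
j: (-14)·(-26) - 24·(-12) = 364 - (-288) = 652
k: 24·25 - (-24)·(-26) = 600 - 624 = -24
m × n = (638, 652, -24)
|m × n| = √(638² + 652² + (-24)²) = √832724 ≈ 912.5371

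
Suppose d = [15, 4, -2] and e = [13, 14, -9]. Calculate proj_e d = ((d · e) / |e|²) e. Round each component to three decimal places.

(7.841, 8.444, -5.428)

d · e = 15·13 + 4·14 + (-2)·(-9) = 195 + 56 + 18 = 269
|e|² = 169 + 196 + 81 = 446
proj_e d = (269/446) · (13, 14, -9) ≈ (7.841, 8.444, -5.428)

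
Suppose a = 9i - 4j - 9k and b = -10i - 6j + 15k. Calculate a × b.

(-114, -45, -94)

i: (-4)·15 - (-9)·(-6) = -60 - 54 = -114
j: (-9)·(-10) - 9·15 = 90 - 135 = -45
k: 9·(-6) - (-4)·(-10) = -54 - 40 = -94
a × b = (-114, -45, -94)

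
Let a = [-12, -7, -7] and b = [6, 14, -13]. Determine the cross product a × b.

(189, -198, -126)

i: (-7)·(-13) - (-7)·14 = 91 - (-98) = 189
j: (-7)·6 - (-12)·(-13) = -42 - 156 = -198
k: (-12)·14 - (-7)·6 = -168 - (-42) = -126
a × b = (189, -198, -126)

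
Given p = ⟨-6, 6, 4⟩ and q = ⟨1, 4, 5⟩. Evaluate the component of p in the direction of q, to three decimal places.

p · q = (-6)·1 + 6·4 + 4·5 = -6 + 24 + 20 = 38
|q| = √(1 + 16 + 25) = √42 ≈ 6.4807
comp_q p = 38 / √42 ≈ 5.864

5.864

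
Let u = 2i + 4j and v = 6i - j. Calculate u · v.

8

u · v = 2·6 + 4·(-1) = 12 - 4 = 8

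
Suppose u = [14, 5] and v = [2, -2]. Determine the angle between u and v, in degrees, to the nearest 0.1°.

u · v = 14·2 + 5·(-2) = 28 - 10 = 18
|u|² = 196 + 25 = 221,  |u| = √221 ≈ 14.866069
|v|² = 4 + 4 = 8,  |v| = √8 ≈ 2.828427
cos θ = 18 / (14.866069 · 2.828427) ≈ 0.42809
θ = arccos(0.42809) ≈ 64.7°

64.7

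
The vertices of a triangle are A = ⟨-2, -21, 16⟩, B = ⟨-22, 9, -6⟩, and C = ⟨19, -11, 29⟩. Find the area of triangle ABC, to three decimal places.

AB = (-20, 30, -22),  AC = (21, 10, 13)
i: 30·13 - (-22)·10 = 390 - (-220) = 610
j: (-22)·21 - (-20)·13 = -462 - (-260) = -202
k: (-20)·10 - 30·21 = -200 - 630 = -830
AB × AC = (610, -202, -830)
|AB × AC| = √1101804 ≈ 1049.6685
area = ½ · 1049.6685 ≈ 524.834

524.834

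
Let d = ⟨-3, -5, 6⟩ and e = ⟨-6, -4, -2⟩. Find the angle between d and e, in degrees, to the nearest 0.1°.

d · e = (-3)·(-6) + (-5)·(-4) + 6·(-2) = 18 + 20 - 12 = 26
|d|² = 9 + 25 + 36 = 70,  |d| = √70 ≈ 8.366600
|e|² = 36 + 16 + 4 = 56,  |e| = √56 ≈ 7.483315
cos θ = 26 / (8.366600 · 7.483315) ≈ 0.41527
θ = arccos(0.41527) ≈ 65.5°

65.5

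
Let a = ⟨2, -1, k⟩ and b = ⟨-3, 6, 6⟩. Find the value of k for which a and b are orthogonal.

a · b = 2·(-3) + (-1)·6 + k·6 = -12 + 6k
Set equal to 0: 6k = 12, so k = 2.

2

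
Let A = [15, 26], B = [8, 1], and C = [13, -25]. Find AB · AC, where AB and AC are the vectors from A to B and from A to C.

AB = B − A = (-7, -25)
AC = C − A = (-2, -51)
AB · AC = (-7)·(-2) + (-25)·(-51) = 14 + 1275 = 1289

1289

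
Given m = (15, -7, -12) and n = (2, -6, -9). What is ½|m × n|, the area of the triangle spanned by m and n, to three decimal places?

i: (-7)·(-9) - (-12)·(-6) = 63 - 72 = -9
j: (-12)·2 - 15·(-9) = -24 - (-135) = 111
k: 15·(-6) - (-7)·2 = -90 - (-14) = -76
m × n = (-9, 111, -76)
|m × n| = √((-9)² + 111² + (-76)²) = √18178 ≈ 134.8258
area = ½ · 134.8258 ≈ 67.413

67.413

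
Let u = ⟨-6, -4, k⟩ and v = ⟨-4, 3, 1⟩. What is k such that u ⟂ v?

u · v = (-6)·(-4) + (-4)·3 + k·1 = 12 + 1k
Set equal to 0: 1k = -12, so k = -12.

-12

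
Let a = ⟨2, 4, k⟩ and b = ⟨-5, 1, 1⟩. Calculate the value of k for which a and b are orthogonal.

a · b = 2·(-5) + 4·1 + k·1 = -6 + 1k
Set equal to 0: 1k = 6, so k = 6.

6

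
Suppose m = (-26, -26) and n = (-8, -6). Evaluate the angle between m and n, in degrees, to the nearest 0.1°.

m · n = (-26)·(-8) + (-26)·(-6) = 208 + 156 = 364
|m|² = 676 + 676 = 1352,  |m| = √1352 ≈ 36.769553
|n|² = 64 + 36 = 100,  |n| = √100 ≈ 10.000000
cos θ = 364 / (36.769553 · 10.000000) ≈ 0.98995
θ = arccos(0.98995) ≈ 8.1°

8.1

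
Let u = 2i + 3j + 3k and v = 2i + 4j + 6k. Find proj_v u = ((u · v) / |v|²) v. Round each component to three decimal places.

u · v = 2·2 + 3·4 + 3·6 = 4 + 12 + 18 = 34
|v|² = 4 + 16 + 36 = 56
proj_v u = (34/56) · (2, 4, 6) ≈ (1.214, 2.429, 3.643)

(1.214, 2.429, 3.643)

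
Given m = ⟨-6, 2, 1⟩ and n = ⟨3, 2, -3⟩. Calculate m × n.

i: 2·(-3) - 1·2 = -6 - 2 = -8
j: 1·3 - (-6)·(-3) = 3 - 18 = -15
k: (-6)·2 - 2·3 = -12 - 6 = -18
m × n = (-8, -15, -18)

(-8, -15, -18)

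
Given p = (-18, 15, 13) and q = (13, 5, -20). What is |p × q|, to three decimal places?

500.930

i: 15·(-20) - 13·5 = -300 - 65 = -365
j: 13·13 - (-18)·(-20) = 169 - 360 = -191
k: (-18)·5 - 15·13 = -90 - 195 = -285
p × q = (-365, -191, -285)
|p × q| = √((-365)² + (-191)² + (-285)²) = √250931 ≈ 500.9301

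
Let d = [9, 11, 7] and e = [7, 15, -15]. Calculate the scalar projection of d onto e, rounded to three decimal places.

5.506

d · e = 9·7 + 11·15 + 7·(-15) = 63 + 165 - 105 = 123
|e| = √(49 + 225 + 225) = √499 ≈ 22.3383
comp_e d = 123 / √499 ≈ 5.506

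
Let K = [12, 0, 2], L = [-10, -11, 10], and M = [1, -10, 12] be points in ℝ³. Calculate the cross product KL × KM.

(-30, 132, 99)

KL = (-22, -11, 8)
KM = (-11, -10, 10)
i: (-11)·10 - 8·(-10) = -110 - (-80) = -30
j: 8·(-11) - (-22)·10 = -88 - (-220) = 132
k: (-22)·(-10) - (-11)·(-11) = 220 - 121 = 99
KL × KM = (-30, 132, 99)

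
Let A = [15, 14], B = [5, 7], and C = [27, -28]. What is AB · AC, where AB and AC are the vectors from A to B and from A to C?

AB = B − A = (-10, -7)
AC = C − A = (12, -42)
AB · AC = (-10)·12 + (-7)·(-42) = -120 + 294 = 174

174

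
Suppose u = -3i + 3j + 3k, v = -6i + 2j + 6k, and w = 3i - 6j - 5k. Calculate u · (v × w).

v × w:
i: 2·(-5) - 6·(-6) = -10 - (-36) = 26
j: 6·3 - (-6)·(-5) = 18 - 30 = -12
k: (-6)·(-6) - 2·3 = 36 - 6 = 30
v × w = (26, -12, 30)
u · (v × w) = (-3)·26 + 3·(-12) + 3·30 = -78 - 36 + 90 = -24

-24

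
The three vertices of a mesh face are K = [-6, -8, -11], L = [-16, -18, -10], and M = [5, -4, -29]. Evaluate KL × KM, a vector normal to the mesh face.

KL = (-10, -10, 1)
KM = (11, 4, -18)
i: (-10)·(-18) - 1·4 = 180 - 4 = 176
j: 1·11 - (-10)·(-18) = 11 - 180 = -169
k: (-10)·4 - (-10)·11 = -40 - (-110) = 70
KL × KM = (176, -169, 70)

(176, -169, 70)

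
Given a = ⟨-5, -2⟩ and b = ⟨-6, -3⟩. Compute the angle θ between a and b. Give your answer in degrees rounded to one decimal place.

4.8

a · b = (-5)·(-6) + (-2)·(-3) = 30 + 6 = 36
|a|² = 25 + 4 = 29,  |a| = √29 ≈ 5.385165
|b|² = 36 + 9 = 45,  |b| = √45 ≈ 6.708204
cos θ = 36 / (5.385165 · 6.708204) ≈ 0.99655
θ = arccos(0.99655) ≈ 4.8°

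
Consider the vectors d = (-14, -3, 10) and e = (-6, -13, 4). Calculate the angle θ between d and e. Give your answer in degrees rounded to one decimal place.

d · e = (-14)·(-6) + (-3)·(-13) + 10·4 = 84 + 39 + 40 = 163
|d|² = 196 + 9 + 100 = 305,  |d| = √305 ≈ 17.464249
|e|² = 36 + 169 + 16 = 221,  |e| = √221 ≈ 14.866069
cos θ = 163 / (17.464249 · 14.866069) ≈ 0.62783
θ = arccos(0.62783) ≈ 51.1°

51.1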